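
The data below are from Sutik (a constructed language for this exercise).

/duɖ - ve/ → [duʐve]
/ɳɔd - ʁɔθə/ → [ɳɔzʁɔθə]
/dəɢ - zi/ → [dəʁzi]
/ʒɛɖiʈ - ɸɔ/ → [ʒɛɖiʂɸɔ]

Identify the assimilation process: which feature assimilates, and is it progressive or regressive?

regressive manner assimilation

Comparing underlying and surface forms, /ɖ/ → [ʐ] is the alternation; the neighbouring /v/ is constant.
/ɖ/ is a stop while /v/ is a fricative; the output [ʐ] is a fricative, matching the trigger — so the feature that spreads is manner.
Place and voice are unchanged, so the assimilation is partial, not total.
Checking the remaining alternations: /d/ → [z] before /ʁ/ (stop → fricative, matching a fricative); /ɢ/ → [ʁ] before /z/ (stop → fricative, matching a fricative); /ʈ/ → [ʂ] before /ɸ/ (stop → fricative, matching a fricative) — only manner changes, and always toward the following segment.
Since the segment that changes precedes the conditioning segment, the assimilation is regressive.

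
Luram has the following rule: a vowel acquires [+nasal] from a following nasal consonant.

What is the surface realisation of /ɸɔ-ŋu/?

[ɸɔ̃ŋu]

/ɔ/ sits next to the nasal /ŋ/ and is therefore nasalised to [ɔ̃].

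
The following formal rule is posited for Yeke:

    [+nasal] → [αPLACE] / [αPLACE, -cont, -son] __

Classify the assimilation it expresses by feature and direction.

progressive place assimilation

The rule copies the place features (abbreviated [PLACE]) from the environment onto the target, so the assimilating feature is place.
The conditioning segment sits to the left of the focus bar, meaning the trigger precedes the segment that changes — progressive assimilation.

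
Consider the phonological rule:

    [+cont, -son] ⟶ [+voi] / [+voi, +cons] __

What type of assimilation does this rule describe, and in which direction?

progressive voicing assimilation

The structural change is [+voi], and the conditioning segment [+voi, +cons] (a voiced consonant) is itself voiced, so the target comes to share the voicing of its neighbour — voicing assimilation.
Since the environment is written before the underscore, the trigger precedes the target; the direction is progressive.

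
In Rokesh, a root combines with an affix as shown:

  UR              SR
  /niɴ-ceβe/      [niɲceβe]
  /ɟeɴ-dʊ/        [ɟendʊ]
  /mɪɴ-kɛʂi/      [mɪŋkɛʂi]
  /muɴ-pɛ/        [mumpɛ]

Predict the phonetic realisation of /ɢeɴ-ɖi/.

The data show regressive place assimilation: /ɴ/ → [ɲ] before /c/; /ɴ/ → [n] before /d/; /ɴ/ → [ŋ] before /k/; /ɴ/ → [m] before /p/. In each pair only place changes, matching the following consonant, while manner and voice stay constant.
/ɴ/ is a voiced uvular nasal. The following trigger /ɖ/ is retroflex, so /ɴ/ must become retroflex as well.
Changing only its place to retroflex gives [ɳ] — the voiced retroflex nasal.

[ɢeɳɖi]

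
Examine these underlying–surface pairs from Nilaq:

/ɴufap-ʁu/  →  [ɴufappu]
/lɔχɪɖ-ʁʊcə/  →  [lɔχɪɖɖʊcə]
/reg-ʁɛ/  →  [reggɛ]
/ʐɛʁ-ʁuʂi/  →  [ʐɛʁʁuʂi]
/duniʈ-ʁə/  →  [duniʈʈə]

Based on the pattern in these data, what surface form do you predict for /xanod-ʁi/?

The data show progressive total assimilation (/ʁ/ → [p] after /p/; /ʁ/ → [ɖ] after /ɖ/; /ʁ/ → [g] after /g/; /ʁ/ → [ʈ] after /ʈ/): in every case the target segment becomes identical to its preceding neighbour, copying more than a single feature.
In [ʐɛʁʁuʂi] the two consonants at the boundary are already identical (/ʁ/ + /ʁ/), so the rule applies vacuously and nothing changes.
/ʁ/ is the segment targeted by the rule; it sits immediately after /d/, so it assimilates completely and surfaces as [d].

[xanoddi]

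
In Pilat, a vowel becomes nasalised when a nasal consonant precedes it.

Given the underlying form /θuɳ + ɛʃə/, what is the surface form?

[θuɳɛ̃ʃə]

/ɛ/ sits next to the nasal /ɳ/ and is therefore nasalised to [ɛ̃].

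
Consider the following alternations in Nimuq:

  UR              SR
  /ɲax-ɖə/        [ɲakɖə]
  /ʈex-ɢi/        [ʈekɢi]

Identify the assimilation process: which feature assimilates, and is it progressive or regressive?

regressive manner assimilation

Underlying /x/ is realised as [k] next to /ɖ/; /ɖ/ itself does not change.
The change fricative → stop matches the manner of the following /ɖ/, identifying this as manner assimilation.
Place and voice are unchanged, so the assimilation is partial, not total.
The same holds elsewhere in the data: /x/ → [k] before /ɢ/ (fricative → stop, matching a stop) — only manner changes, and always toward the following segment.
Since the segment that changes precedes the conditioning segment, the assimilation is regressive.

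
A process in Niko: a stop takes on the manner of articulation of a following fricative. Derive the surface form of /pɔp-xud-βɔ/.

/p/ is a voiceless bilabial stop. The following trigger /x/ is a fricative, so /p/ must become a fricative as well.
Changing only its manner to fricative gives [ɸ] — the voiceless bilabial fricative.
At the second juncture, /d/ likewise becomes [z] adjacent to /β/.

[pɔɸxuzβɔ]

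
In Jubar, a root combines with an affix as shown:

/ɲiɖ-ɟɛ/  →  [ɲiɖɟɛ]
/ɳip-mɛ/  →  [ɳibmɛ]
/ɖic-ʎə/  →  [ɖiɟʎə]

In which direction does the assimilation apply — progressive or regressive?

regressive

The segment that alternates is /p/, which surfaces as [b] when adjacent to /m/.
/p/ is voiceless while /m/ is voiced; the output [b] is voiced, matching the trigger — so the feature that spreads is voicing.
The same holds elsewhere in the data: /c/ → [ɟ] before /ʎ/ (voiceless → voiced, matching voiced) — only voicing changes, and always toward the following segment.
Nothing changes in [ɲiɖɟɛ]: there the adjacent consonants already agree in voicing (/ɖ/ and /ɟ/ are both voiced), so this form is consistent with the same rule.
Since the segment that changes precedes the conditioning segment, the assimilation is regressive.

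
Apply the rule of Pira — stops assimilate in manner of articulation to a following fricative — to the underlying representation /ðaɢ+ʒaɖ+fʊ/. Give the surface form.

The rule targets /ɢ/ (voiced uvular stop), which sits before the trigger /ʒ/ (fricative).
A voiced uvular fricative is [ʁ], so the surface segment is [ʁ].
At the second juncture, /ɖ/ likewise becomes [ʐ] adjacent to /f/.

[ðaʁʒaʐfʊ]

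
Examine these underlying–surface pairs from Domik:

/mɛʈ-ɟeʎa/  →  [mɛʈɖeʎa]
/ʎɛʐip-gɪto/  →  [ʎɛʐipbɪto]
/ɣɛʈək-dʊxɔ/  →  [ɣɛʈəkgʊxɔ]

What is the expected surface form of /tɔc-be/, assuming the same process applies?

The data show progressive place assimilation: /ɟ/ → [ɖ] after /ʈ/; /g/ → [b] after /p/; /d/ → [g] after /k/. In each pair only place changes, matching the preceding consonant, while manner and voice stay constant.
/b/ is a voiced bilabial stop. The preceding trigger /c/ is palatal, so /b/ must become palatal as well.
The voiced palatal stop is [ɟ], so /b/ → [ɟ].

[tɔcɟe]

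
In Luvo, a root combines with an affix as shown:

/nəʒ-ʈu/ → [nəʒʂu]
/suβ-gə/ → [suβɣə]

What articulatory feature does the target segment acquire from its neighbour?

manner

Comparing underlying and surface forms, /ʈ/ → [ʂ] is the alternation; the neighbouring /ʒ/ is constant.
/ʈ/ is a stop while /ʒ/ is a fricative; the output [ʂ] is a fricative, matching the trigger — so the feature that spreads is manner.
The other alternating form patterns the same way: /g/ → [ɣ] after /β/ (stop → fricative, matching a fricative) — only manner changes, and always toward the preceding segment.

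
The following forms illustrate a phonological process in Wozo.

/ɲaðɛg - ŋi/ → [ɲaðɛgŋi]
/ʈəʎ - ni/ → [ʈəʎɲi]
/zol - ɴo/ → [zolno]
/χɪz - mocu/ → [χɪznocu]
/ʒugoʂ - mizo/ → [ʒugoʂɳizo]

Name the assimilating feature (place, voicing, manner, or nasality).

The segment that alternates is /n/, which surfaces as [ɲ] when adjacent to /ʎ/.
/n/ is alveolar while /ʎ/ is palatal; the output [ɲ] is palatal, matching the trigger — so the feature that spreads is place.
The same holds elsewhere in the data: /ɴ/ → [n] after /l/ (uvular → alveolar, matching alveolar); /m/ → [n] after /z/ (bilabial → alveolar, matching alveolar); /m/ → [ɳ] after /ʂ/ (bilabial → retroflex, matching retroflex) — only place changes, and always toward the preceding segment.
No alternation appears in [ɲaðɛgŋi]: there the adjacent consonants already agree in place (/ŋ/ and /g/ are both velar), so this form is consistent with the same rule.

place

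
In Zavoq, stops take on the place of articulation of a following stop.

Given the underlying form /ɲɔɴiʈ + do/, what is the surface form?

[ɲɔɴitdo]

The rule targets /ʈ/ (voiceless retroflex stop), which sits before the trigger /d/ (alveolar).
Changing only its place to alveolar gives [t] — the voiceless alveolar stop.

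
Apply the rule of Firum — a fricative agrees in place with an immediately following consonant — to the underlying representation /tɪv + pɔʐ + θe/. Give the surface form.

/v/ is a voiced labiodental fricative. The following trigger /p/ is bilabial, so /v/ must become bilabial as well.
Changing only its place to bilabial gives [β] — the voiced bilabial fricative.
The same rule applies at the second boundary: /ʐ/ → [ð] next to /θ/.

[tɪβpɔðθe]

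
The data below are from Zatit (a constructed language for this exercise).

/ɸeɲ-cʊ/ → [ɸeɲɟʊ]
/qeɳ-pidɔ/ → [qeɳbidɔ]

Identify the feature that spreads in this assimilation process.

The segment that alternates is /c/, which surfaces as [ɟ] when adjacent to /ɲ/.
The change voiceless → voiced matches the voicing of the preceding /ɲ/, identifying this as voicing assimilation.
Checking the remaining alternation: /p/ → [b] after /ɳ/ (voiceless → voiced, matching voiced) — only voicing changes, and always toward the preceding segment.

voicing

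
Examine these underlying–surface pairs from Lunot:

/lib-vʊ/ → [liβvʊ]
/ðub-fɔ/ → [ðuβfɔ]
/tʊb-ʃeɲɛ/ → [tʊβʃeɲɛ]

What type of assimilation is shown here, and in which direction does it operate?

regressive manner assimilation

The segment that alternates is /b/, which surfaces as [β] when adjacent to /v/.
The change stop → fricative matches the manner of the following /v/, identifying this as manner assimilation.
Place and voice are unchanged, so the assimilation is partial, not total.
Checking the remaining alternations: /b/ → [β] before /f/ (stop → fricative, matching a fricative); /b/ → [β] before /ʃ/ (stop → fricative, matching a fricative) — only manner changes, and always toward the following segment.
Since the segment that changes precedes the conditioning segment, the assimilation is regressive.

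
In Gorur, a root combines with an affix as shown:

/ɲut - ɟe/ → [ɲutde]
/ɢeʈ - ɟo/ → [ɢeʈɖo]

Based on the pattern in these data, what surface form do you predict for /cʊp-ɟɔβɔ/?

The data show progressive place assimilation: /ɟ/ → [d] after /t/; /ɟ/ → [ɖ] after /ʈ/. In each pair only place changes, matching the preceding consonant, while manner and voice stay constant.
The rule targets /ɟ/ (voiced palatal stop), which sits after the trigger /p/ (bilabial).
Changing only its place to bilabial gives [b] — the voiced bilabial stop.

[cʊpbɔβɔ]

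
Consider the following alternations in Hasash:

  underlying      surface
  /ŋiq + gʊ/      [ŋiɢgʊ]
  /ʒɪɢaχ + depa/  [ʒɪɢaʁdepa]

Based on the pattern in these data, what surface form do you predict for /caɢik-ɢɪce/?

The data show regressive voicing assimilation: /q/ → [ɢ] before /g/; /χ/ → [ʁ] before /d/. In each pair only voicing changes, matching the following consonant, while place and manner stay constant.
The rule targets /k/ (voiceless velar stop), which sits before the trigger /ɢ/ (voiced).
A voiced velar stop is [g], so the surface segment is [g].

[caɢigɢɪce]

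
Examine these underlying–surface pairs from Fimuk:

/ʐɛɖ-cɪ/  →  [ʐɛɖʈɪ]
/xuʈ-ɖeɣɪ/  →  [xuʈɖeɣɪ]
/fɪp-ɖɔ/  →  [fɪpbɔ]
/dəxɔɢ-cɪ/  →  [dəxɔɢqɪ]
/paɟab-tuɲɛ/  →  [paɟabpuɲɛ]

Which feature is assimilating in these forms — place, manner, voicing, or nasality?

Underlying /c/ is realised as [ʈ] next to /ɖ/; /ɖ/ itself does not change.
The change palatal → retroflex matches the place of the preceding /ɖ/, identifying this as place assimilation.
The same holds elsewhere in the data: /ɖ/ → [b] after /p/ (retroflex → bilabial, matching bilabial); /c/ → [q] after /ɢ/ (palatal → uvular, matching uvular); /t/ → [p] after /b/ (alveolar → bilabial, matching bilabial) — only place changes, and always toward the preceding segment.
No alternation appears in [xuʈɖeɣɪ]: there the adjacent consonants already agree in place (/ɖ/ and /ʈ/ are both retroflex), so this form is consistent with the same rule.

place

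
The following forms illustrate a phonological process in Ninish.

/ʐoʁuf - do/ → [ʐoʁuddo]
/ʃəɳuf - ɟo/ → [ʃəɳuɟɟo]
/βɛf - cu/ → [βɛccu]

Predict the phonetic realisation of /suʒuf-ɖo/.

[suʒuɖɖo]

The data show regressive total assimilation (/f/ → [d] before /d/; /f/ → [ɟ] before /ɟ/; /f/ → [c] before /c/): in every case the target segment becomes identical to its following neighbour, copying more than a single feature.
/f/ is the segment targeted by the rule; it sits immediately before /ɖ/, so it assimilates completely and surfaces as [ɖ].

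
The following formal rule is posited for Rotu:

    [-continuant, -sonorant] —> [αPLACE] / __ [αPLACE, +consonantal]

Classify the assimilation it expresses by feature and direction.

The rule copies the place features (abbreviated [PLACE]) from the environment onto the target, so the assimilating feature is place.
Since the environment is written after the underscore, the trigger follows the target; the direction is regressive.

regressive place assimilation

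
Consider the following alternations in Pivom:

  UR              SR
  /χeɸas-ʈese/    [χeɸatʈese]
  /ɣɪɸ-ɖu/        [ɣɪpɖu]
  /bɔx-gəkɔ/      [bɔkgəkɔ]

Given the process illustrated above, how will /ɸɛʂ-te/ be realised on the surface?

[ɸɛʈte]

The data show regressive manner assimilation: /s/ → [t] before /ʈ/; /ɸ/ → [p] before /ɖ/; /x/ → [k] before /g/. In each pair only manner changes, matching the following consonant, while place and voice stay constant.
The rule targets /ʂ/ (voiceless retroflex fricative), which sits before the trigger /t/ (stop).
A voiceless retroflex stop is [ʈ], so the surface segment is [ʈ].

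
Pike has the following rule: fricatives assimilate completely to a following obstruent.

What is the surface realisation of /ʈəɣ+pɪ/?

/ɣ/ is the segment targeted by the rule; it sits immediately before /p/, so it assimilates completely and surfaces as [p].

[ʈəppɪ]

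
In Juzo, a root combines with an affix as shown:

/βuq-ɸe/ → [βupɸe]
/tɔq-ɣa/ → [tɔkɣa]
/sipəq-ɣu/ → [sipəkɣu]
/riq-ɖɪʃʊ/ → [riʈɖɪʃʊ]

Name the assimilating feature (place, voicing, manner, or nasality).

The segment that alternates is /q/, which surfaces as [p] when adjacent to /ɸ/.
/q/ is uvular while /ɸ/ is bilabial; the output [p] is bilabial, matching the trigger — so the feature that spreads is place.
Checking the remaining alternations: /q/ → [k] before /ɣ/ (uvular → velar, matching velar); /q/ → [ʈ] before /ɖ/ (uvular → retroflex, matching retroflex) — only place changes, and always toward the following segment.

place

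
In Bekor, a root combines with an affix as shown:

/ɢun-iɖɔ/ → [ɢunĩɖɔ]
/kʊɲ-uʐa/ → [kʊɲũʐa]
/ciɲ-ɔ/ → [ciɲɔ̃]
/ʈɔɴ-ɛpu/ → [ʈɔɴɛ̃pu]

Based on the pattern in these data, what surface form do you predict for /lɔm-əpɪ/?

The data show progressive nasality assimilation (vowel nasalisation): /i/ → [ĩ] after /n/; /u/ → [ũ] after /ɲ/; /ɔ/ → [ɔ̃] after /ɲ/; /ɛ/ → [ɛ̃] after /ɴ/ — a vowel is nasalised by an immediately preceding nasal consonant.
/ə/ sits next to the nasal /m/ and is therefore nasalised to [ə̃].

[lɔmə̃pɪ]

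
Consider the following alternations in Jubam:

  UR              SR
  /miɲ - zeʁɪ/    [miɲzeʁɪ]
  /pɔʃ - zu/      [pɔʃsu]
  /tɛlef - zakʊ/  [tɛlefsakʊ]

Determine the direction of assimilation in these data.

progressive

Underlying /z/ is realised as [s] next to /ʃ/; /ʃ/ itself does not change.
The change voiced → voiceless matches the voicing of the preceding /ʃ/, identifying this as voicing assimilation.
Checking the remaining alternation: /z/ → [s] after /f/ (voiced → voiceless, matching voiceless) — only voicing changes, and always toward the preceding segment.
Nothing changes in [miɲzeʁɪ]: there the adjacent consonants already agree in voicing (/z/ and /ɲ/ are both voiced), so this form is consistent with the same rule.
The trigger is the preceding segment, so the direction is progressive (perseverative).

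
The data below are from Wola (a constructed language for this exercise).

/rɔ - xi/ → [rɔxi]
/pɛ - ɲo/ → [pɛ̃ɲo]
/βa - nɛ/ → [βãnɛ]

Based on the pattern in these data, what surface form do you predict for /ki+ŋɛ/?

[kĩŋɛ]

The data show regressive nasality assimilation (vowel nasalisation): /ɛ/ → [ɛ̃] before /ɲ/; /a/ → [ã] before /n/ — a vowel is nasalised by an immediately following nasal consonant.
No change occurs in [rɔxi] because the vowel at the boundary is adjacent to an oral consonant, not a nasal (/ɔ/ next to /x/).
/i/ sits next to the nasal /ŋ/ and is therefore nasalised to [ĩ].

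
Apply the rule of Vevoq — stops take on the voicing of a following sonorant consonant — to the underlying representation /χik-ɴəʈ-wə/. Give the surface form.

The rule targets /k/ (voiceless velar stop), which sits before the trigger /ɴ/ (voiced).
Changing only its voicing to voiced gives [g] — the voiced velar stop.
The same rule applies at the second boundary: /ʈ/ → [ɖ] next to /w/.

[χigɴəɖwə]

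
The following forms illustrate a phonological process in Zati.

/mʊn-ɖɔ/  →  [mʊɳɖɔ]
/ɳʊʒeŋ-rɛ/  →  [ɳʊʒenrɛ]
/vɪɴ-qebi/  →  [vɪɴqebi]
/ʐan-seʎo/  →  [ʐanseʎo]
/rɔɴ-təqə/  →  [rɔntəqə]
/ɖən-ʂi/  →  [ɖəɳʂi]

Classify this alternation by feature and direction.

The segment that alternates is /n/, which surfaces as [ɳ] when adjacent to /ɖ/.
The change alveolar → retroflex matches the place of the following /ɖ/, identifying this as place assimilation.
Manner and voice are unchanged, so the assimilation is partial, not total.
The same holds elsewhere in the data: /ŋ/ → [n] before /r/ (velar → alveolar, matching alveolar); /ɴ/ → [n] before /t/ (uvular → alveolar, matching alveolar); /n/ → [ɳ] before /ʂ/ (alveolar → retroflex, matching retroflex) — only place changes, and always toward the following segment.
No alternation appears in [vɪɴqebi], [ʐanseʎo]: there the adjacent consonants already agree in place (/ɴ/ and /q/ are both uvular; /n/ and /s/ are both alveolar), so these forms are consistent with the same rule.
Since the segment that changes precedes the conditioning segment, the assimilation is regressive.

regressive place assimilation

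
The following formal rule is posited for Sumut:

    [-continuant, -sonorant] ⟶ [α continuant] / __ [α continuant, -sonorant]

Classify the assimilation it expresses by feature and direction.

The shared variable α links the value of [continuant] on the target to that of the neighbouring obstruent. [continuant] distinguishes stops from fricatives — a manner-of-articulation feature — so this is manner assimilation.
Since the environment is written after the underscore, the trigger follows the target; the direction is regressive.

regressive manner assimilation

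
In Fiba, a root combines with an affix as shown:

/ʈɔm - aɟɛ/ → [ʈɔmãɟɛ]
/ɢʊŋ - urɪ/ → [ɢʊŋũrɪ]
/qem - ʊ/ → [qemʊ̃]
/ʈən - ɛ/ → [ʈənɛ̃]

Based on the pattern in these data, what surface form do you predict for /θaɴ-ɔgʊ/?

[θaɴɔ̃gʊ]

The data show progressive nasality assimilation (vowel nasalisation): /a/ → [ã] after /m/; /u/ → [ũ] after /ŋ/; /ʊ/ → [ʊ̃] after /m/; /ɛ/ → [ɛ̃] after /n/ — a vowel is nasalised by an immediately preceding nasal consonant.
/ɔ/ sits next to the nasal /ɴ/ and is therefore nasalised to [ɔ̃].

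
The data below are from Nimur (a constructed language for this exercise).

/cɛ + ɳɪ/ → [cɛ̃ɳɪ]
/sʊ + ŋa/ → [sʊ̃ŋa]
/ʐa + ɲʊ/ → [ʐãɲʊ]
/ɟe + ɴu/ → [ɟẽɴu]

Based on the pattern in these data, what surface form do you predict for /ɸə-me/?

[ɸə̃me]

The data show regressive nasality assimilation (vowel nasalisation): /ɛ/ → [ɛ̃] before /ɳ/; /ʊ/ → [ʊ̃] before /ŋ/; /a/ → [ã] before /ɲ/; /e/ → [ẽ] before /ɴ/ — a vowel is nasalised by an immediately following nasal consonant.
/ə/ sits next to the nasal /m/ and is therefore nasalised to [ə̃].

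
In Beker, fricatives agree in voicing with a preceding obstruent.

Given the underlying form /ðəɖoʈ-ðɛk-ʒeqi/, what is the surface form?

The rule targets /ð/ (voiced dental fricative), which sits after the trigger /ʈ/ (voiceless).
The voiceless dental fricative is [θ], so /ð/ → [θ].
The same rule applies at the second boundary: /ʒ/ → [ʃ] next to /k/.

[ðəɖoʈθɛkʃeqi]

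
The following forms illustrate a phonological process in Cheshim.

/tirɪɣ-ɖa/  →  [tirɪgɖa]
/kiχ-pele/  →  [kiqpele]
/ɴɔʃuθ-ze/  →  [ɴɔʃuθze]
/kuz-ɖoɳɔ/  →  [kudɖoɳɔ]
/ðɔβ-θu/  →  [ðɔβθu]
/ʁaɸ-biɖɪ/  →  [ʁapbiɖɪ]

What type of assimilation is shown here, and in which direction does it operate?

regressive manner assimilation

Underlying /ɣ/ is realised as [g] next to /ɖ/; /ɖ/ itself does not change.
The change fricative → stop matches the manner of the following /ɖ/, identifying this as manner assimilation.
Place and voice are unchanged, so the assimilation is partial, not total.
The other alternating forms pattern the same way: /χ/ → [q] before /p/ (fricative → stop, matching a stop); /z/ → [d] before /ɖ/ (fricative → stop, matching a stop); /ɸ/ → [p] before /b/ (fricative → stop, matching a stop) — only manner changes, and always toward the following segment.
Nothing changes in [ɴɔʃuθze], [ðɔβθu]: there the adjacent consonants already agree in manner (/θ/ and /z/ are both fricatives; /β/ and /θ/ are both fricatives), so these forms are consistent with the same rule.
The trigger is the following segment, so the direction is regressive (anticipatory).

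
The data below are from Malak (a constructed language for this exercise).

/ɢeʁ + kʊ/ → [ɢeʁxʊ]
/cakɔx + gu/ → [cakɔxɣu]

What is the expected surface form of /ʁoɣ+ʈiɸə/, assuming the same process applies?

The data show progressive manner assimilation: /k/ → [x] after /ʁ/; /g/ → [ɣ] after /x/. In each pair only manner changes, matching the preceding consonant, while place and voice stay constant.
The rule targets /ʈ/ (voiceless retroflex stop), which sits after the trigger /ɣ/ (fricative).
The voiceless retroflex fricative is [ʂ], so /ʈ/ → [ʂ].

[ʁoɣʂiɸə]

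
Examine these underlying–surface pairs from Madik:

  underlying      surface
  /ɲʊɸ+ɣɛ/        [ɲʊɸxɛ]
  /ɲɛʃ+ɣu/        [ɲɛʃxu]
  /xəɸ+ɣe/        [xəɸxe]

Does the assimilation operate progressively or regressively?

Comparing underlying and surface forms, /ɣ/ → [x] is the alternation; the neighbouring /ɸ/ is constant.
/ɣ/ is voiced while /ɸ/ is voiceless; the output [x] is voiceless, matching the trigger — so the feature that spreads is voicing.
The other alternating form patterns the same way: /ɣ/ → [x] after /ʃ/ (voiced → voiceless, matching voiceless) — only voicing changes, and always toward the preceding segment.
Since the segment that changes follows the conditioning segment, the assimilation is progressive.

progressive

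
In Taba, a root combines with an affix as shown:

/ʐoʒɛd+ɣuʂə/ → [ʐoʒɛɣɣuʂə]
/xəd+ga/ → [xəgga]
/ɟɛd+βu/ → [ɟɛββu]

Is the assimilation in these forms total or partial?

total assimilation

The segment that alternates is /d/, which surfaces as [ɣ] when adjacent to /ɣ/.
The output [ɣ] is identical to the trigger /ɣ/ — every feature (place, manner, voicing) has been copied — so this is total assimilation.
The remaining alternations confirm this: /d/ → [g] before /g/; /d/ → [β] before /β/ — in each case the output is a copy of the following consonant.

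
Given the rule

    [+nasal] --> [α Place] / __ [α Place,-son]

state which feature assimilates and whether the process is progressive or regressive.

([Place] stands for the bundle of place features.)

regressive place assimilation

The rule copies the place features (abbreviated [Place]) from the environment onto the target, so the assimilating feature is place.
Since the environment is written after the underscore, the trigger follows the target; the direction is regressive.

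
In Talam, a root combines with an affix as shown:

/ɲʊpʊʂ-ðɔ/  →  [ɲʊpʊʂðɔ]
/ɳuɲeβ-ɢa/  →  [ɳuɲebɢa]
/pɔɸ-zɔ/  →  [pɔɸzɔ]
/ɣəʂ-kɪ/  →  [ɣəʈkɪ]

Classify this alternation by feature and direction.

Comparing underlying and surface forms, /β/ → [b] is the alternation; the neighbouring /ɢ/ is constant.
/β/ is a fricative while /ɢ/ is a stop; the output [b] is a stop, matching the trigger — so the feature that spreads is manner.
Place and voice are unchanged, so the assimilation is partial, not total.
The other alternating form patterns the same way: /ʂ/ → [ʈ] before /k/ (fricative → stop, matching a stop) — only manner changes, and always toward the following segment.
No alternation appears in [ɲʊpʊʂðɔ], [pɔɸzɔ]: there the adjacent consonants already agree in manner (/ʂ/ and /ð/ are both fricatives; /ɸ/ and /z/ are both fricatives), so these forms are consistent with the same rule.
The trigger is the following segment, so the direction is regressive (anticipatory).

regressive manner assimilation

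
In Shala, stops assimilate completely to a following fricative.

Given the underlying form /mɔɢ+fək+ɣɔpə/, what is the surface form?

/ɢ/ is the segment targeted by the rule; it sits immediately before /f/, so it assimilates completely and surfaces as [f].
The same rule applies at the second boundary: /k/ → [ɣ] next to /ɣ/.

[mɔffəɣɣɔpə]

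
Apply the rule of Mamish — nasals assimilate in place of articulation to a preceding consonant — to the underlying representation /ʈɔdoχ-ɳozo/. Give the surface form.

[ʈɔdoχɴozo]

The rule targets /ɳ/ (voiced retroflex nasal), which sits after the trigger /χ/ (uvular).
A voiced uvular nasal is [ɴ], so the surface segment is [ɴ].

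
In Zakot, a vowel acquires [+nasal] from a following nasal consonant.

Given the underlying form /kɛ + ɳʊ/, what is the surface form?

[kɛ̃ɳʊ]

The vowel /ɛ/ is adjacent to the following nasal /ɳ/, so it acquires [+nasal] and surfaces as [ɛ̃].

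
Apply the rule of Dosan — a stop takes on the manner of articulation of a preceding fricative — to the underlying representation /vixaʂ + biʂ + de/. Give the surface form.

[vixaʂβiʂze]

/b/ is a voiced bilabial stop. The preceding trigger /ʂ/ is a fricative, so /b/ must become a fricative as well.
A voiced bilabial fricative is [β], so the surface segment is [β].
The same rule applies at the second boundary: /d/ → [z] next to /ʂ/.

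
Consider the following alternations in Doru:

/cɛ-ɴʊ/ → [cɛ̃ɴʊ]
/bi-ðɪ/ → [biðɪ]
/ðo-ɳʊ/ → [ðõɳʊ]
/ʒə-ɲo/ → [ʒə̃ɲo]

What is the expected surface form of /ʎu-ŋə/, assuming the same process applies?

[ʎũŋə]

The data show regressive nasality assimilation (vowel nasalisation): /ɛ/ → [ɛ̃] before /ɴ/; /o/ → [õ] before /ɳ/; /ə/ → [ə̃] before /ɲ/ — a vowel is nasalised by an immediately following nasal consonant.
No change occurs in [biðɪ] because the vowel at the boundary is adjacent to an oral consonant, not a nasal (/i/ next to /ð/).
The vowel /u/ is adjacent to the following nasal /ŋ/, so it acquires [+nasal] and surfaces as [ũ].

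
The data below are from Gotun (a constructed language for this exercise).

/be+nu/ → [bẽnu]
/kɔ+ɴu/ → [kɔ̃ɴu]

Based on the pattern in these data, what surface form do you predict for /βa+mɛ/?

[βãmɛ]

The data show regressive nasality assimilation (vowel nasalisation): /e/ → [ẽ] before /n/; /ɔ/ → [ɔ̃] before /ɴ/ — a vowel is nasalised by an immediately following nasal consonant.
The vowel /a/ is adjacent to the following nasal /m/, so it acquires [+nasal] and surfaces as [ã].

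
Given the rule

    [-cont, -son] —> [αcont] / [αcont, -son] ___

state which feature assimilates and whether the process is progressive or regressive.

The rule copies [cont] (continuancy) from the environment onto the target stops; since [±cont] encodes the stop/fricative manner contrast, the assimilating dimension is manner.
The conditioning segment sits to the left of the focus bar, meaning the trigger precedes the segment that changes — progressive assimilation.

progressive manner assimilation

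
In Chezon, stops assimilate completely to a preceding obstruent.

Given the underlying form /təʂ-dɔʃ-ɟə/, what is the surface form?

/d/ is the segment targeted by the rule; it sits immediately after /ʂ/, so it assimilates completely and surfaces as [ʂ].
The same rule applies at the second boundary: /ɟ/ → [ʃ] next to /ʃ/.

[təʂʂɔʃʃə]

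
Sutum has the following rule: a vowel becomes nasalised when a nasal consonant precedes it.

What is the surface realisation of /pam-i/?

/i/ sits next to the nasal /m/ and is therefore nasalised to [ĩ].

[pamĩ]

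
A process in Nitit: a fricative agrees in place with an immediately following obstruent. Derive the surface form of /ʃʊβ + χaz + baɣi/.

The rule targets /β/ (voiced bilabial fricative), which sits before the trigger /χ/ (uvular).
A voiced uvular fricative is [ʁ], so the surface segment is [ʁ].
The same rule applies at the second boundary: /z/ → [β] next to /b/.

[ʃʊʁχaβbaɣi]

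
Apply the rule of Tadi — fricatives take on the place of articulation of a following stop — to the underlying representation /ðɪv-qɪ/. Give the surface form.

[ðɪʁqɪ]

/v/ is a voiced labiodental fricative. The following trigger /q/ is uvular, so /v/ must become uvular as well.
The voiced uvular fricative is [ʁ], so /v/ → [ʁ].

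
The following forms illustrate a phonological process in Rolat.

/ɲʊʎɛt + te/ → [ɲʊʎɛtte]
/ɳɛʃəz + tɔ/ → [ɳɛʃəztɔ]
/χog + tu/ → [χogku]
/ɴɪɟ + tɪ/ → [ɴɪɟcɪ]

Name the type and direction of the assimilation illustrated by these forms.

Comparing underlying and surface forms, /t/ → [k] is the alternation; the neighbouring /g/ is constant.
The change alveolar → velar matches the place of the preceding /g/, identifying this as place assimilation.
Manner and voice are unchanged, so the assimilation is partial, not total.
The other alternating form patterns the same way: /t/ → [c] after /ɟ/ (alveolar → palatal, matching palatal) — only place changes, and always toward the preceding segment.
Nothing changes in [ɲʊʎɛtte], [ɳɛʃəztɔ]: there the adjacent consonants already agree in place (/t/ and /t/ are both alveolar; /t/ and /z/ are both alveolar), so these forms are consistent with the same rule.
Since the segment that changes follows the conditioning segment, the assimilation is progressive.

progressive place assimilation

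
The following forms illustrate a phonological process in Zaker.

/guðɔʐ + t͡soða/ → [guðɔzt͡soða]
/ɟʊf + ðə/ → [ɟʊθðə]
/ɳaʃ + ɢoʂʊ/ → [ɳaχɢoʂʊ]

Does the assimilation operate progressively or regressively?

Underlying /ʐ/ is realised as [z] next to /t͡s/; /t͡s/ itself does not change.
The change retroflex → alveolar matches the place of the following /t͡s/, identifying this as place assimilation.
Checking the remaining alternations: /f/ → [θ] before /ð/ (labiodental → dental, matching dental); /ʃ/ → [χ] before /ɢ/ (postalveolar → uvular, matching uvular) — only place changes, and always toward the following segment.
The trigger is the following segment, so the direction is regressive (anticipatory).

regressive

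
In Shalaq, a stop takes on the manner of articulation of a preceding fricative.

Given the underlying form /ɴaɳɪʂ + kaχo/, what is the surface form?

The rule targets /k/ (voiceless velar stop), which sits after the trigger /ʂ/ (fricative).
A voiceless velar fricative is [x], so the surface segment is [x].

[ɴaɳɪʂxaχo]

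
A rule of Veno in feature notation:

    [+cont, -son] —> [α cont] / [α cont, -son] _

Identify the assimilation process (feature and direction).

The rule copies [cont] (continuancy) from the environment onto the target fricatives; since [±cont] encodes the stop/fricative manner contrast, the assimilating dimension is manner.
Since the environment is written before the underscore, the trigger precedes the target; the direction is progressive.

progressive manner assimilation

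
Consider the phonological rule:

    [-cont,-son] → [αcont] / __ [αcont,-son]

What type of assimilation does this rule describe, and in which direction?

regressive manner assimilation

The rule copies [cont] (continuancy) from the environment onto the target stops; since [±cont] encodes the stop/fricative manner contrast, the assimilating dimension is manner.
The conditioning segment sits to the right of the focus bar, meaning the trigger follows the segment that changes — regressive assimilation.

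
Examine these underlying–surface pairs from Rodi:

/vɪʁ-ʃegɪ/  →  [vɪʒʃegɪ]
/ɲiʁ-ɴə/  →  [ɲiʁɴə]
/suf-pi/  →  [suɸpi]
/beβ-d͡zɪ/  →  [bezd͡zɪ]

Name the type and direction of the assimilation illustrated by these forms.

regressive place assimilation

Underlying /ʁ/ is realised as [ʒ] next to /ʃ/; /ʃ/ itself does not change.
The change uvular → postalveolar matches the place of the following /ʃ/, identifying this as place assimilation.
Manner and voice are unchanged, so the assimilation is partial, not total.
The other alternating forms pattern the same way: /f/ → [ɸ] before /p/ (labiodental → bilabial, matching bilabial); /β/ → [z] before /d͡z/ (bilabial → alveolar, matching alveolar) — only place changes, and always toward the following segment.
Nothing changes in [ɲiʁɴə]: there the adjacent consonants already agree in place (/ʁ/ and /ɴ/ are both uvular), so this form is consistent with the same rule.
The trigger is the following segment, so the direction is regressive (anticipatory).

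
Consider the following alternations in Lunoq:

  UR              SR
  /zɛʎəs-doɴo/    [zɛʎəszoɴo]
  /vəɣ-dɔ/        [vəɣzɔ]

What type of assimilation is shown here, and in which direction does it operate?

The segment that alternates is /d/, which surfaces as [z] when adjacent to /s/.
/d/ is a stop while /s/ is a fricative; the output [z] is a fricative, matching the trigger — so the feature that spreads is manner.
Place and voice are unchanged, so the assimilation is partial, not total.
Checking the remaining alternation: /d/ → [z] after /ɣ/ (stop → fricative, matching a fricative) — only manner changes, and always toward the preceding segment.
Since the segment that changes follows the conditioning segment, the assimilation is progressive.

progressive manner assimilation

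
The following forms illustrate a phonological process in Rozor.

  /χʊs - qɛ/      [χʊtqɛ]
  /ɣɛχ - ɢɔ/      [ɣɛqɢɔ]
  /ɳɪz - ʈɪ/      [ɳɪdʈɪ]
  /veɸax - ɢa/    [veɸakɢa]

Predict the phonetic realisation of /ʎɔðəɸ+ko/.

The data show regressive manner assimilation: /s/ → [t] before /q/; /χ/ → [q] before /ɢ/; /z/ → [d] before /ʈ/; /x/ → [k] before /ɢ/. In each pair only manner changes, matching the following consonant, while place and voice stay constant.
/ɸ/ is a voiceless bilabial fricative. The following trigger /k/ is a stop, so /ɸ/ must become a stop as well.
Changing only its manner to stop gives [p] — the voiceless bilabial stop.

[ʎɔðəpko]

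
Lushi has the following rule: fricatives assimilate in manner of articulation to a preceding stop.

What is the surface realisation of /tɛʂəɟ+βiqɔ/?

/β/ is a voiced bilabial fricative. The preceding trigger /ɟ/ is a stop, so /β/ must become a stop as well.
A voiced bilabial stop is [b], so the surface segment is [b].

[tɛʂəɟbiqɔ]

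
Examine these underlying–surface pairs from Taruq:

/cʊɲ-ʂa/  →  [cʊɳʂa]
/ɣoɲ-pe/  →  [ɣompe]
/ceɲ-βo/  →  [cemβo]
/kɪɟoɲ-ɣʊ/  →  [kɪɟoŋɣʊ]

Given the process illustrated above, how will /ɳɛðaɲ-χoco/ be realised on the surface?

The data show regressive place assimilation: /ɲ/ → [ɳ] before /ʂ/; /ɲ/ → [m] before /p/; /ɲ/ → [m] before /β/; /ɲ/ → [ŋ] before /ɣ/. In each pair only place changes, matching the following consonant, while manner and voice stay constant.
The rule targets /ɲ/ (voiced palatal nasal), which sits before the trigger /χ/ (uvular).
A voiced uvular nasal is [ɴ], so the surface segment is [ɴ].

[ɳɛðaɴχoco]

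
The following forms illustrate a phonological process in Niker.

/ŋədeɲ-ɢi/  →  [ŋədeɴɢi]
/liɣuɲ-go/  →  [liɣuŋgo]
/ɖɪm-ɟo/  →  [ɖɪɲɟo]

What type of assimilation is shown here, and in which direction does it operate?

regressive place assimilation

Underlying /ɲ/ is realised as [ɴ] next to /ɢ/; /ɢ/ itself does not change.
/ɲ/ is palatal while /ɢ/ is uvular; the output [ɴ] is uvular, matching the trigger — so the feature that spreads is place.
Manner and voice are unchanged, so the assimilation is partial, not total.
The same holds elsewhere in the data: /ɲ/ → [ŋ] before /g/ (palatal → velar, matching velar); /m/ → [ɲ] before /ɟ/ (bilabial → palatal, matching palatal) — only place changes, and always toward the following segment.
The trigger is the following segment, so the direction is regressive (anticipatory).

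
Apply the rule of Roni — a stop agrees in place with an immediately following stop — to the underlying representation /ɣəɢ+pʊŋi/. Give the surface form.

[ɣəbpʊŋi]

The rule targets /ɢ/ (voiced uvular stop), which sits before the trigger /p/ (bilabial).
The voiced bilabial stop is [b], so /ɢ/ → [b].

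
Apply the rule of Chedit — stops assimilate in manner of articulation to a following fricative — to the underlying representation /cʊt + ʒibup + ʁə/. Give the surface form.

[cʊsʒibuɸʁə]

/t/ is a voiceless alveolar stop. The following trigger /ʒ/ is a fricative, so /t/ must become a fricative as well.
The voiceless alveolar fricative is [s], so /t/ → [s].
The same rule applies at the second boundary: /p/ → [ɸ] next to /ʁ/.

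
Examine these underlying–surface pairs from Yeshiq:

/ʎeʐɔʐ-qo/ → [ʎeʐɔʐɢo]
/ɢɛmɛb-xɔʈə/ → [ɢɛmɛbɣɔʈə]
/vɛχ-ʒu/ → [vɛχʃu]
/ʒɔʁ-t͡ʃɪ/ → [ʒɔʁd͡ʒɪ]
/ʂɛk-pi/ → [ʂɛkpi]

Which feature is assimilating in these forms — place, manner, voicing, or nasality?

The segment that alternates is /q/, which surfaces as [ɢ] when adjacent to /ʐ/.
/q/ is voiceless while /ʐ/ is voiced; the output [ɢ] is voiced, matching the trigger — so the feature that spreads is voicing.
The same holds elsewhere in the data: /x/ → [ɣ] after /b/ (voiceless → voiced, matching voiced); /ʒ/ → [ʃ] after /χ/ (voiced → voiceless, matching voiceless); /t͡ʃ/ → [d͡ʒ] after /ʁ/ (voiceless → voiced, matching voiced) — only voicing changes, and always toward the preceding segment.
Nothing changes in [ʂɛkpi]: there the adjacent consonants already agree in voicing (/p/ and /k/ are both voiceless), so this form is consistent with the same rule.

voicing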